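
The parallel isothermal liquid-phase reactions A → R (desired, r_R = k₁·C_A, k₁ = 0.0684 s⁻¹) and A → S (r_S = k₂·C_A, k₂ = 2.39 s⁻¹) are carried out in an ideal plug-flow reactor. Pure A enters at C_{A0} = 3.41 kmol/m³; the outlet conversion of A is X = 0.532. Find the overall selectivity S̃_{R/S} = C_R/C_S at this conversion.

0.0286

C_A = C_{A0}(1−X) = 1.596 kmol/m³.
Both paths are first order in A, so the instantaneous fraction to R is constant: dC_R/d(−C_A) = k₁/(k₁+k₂) = 0.02782.
C_R = 0.02782·(C_{A0}−C_A) = 0.02782×1.814 = 0.0505 kmol/m³.
C_S = (C_{A0}−C_A)−C_R = 1.764 kmol/m³; S̃_{R/S} = 0.05047/1.764 = 0.0286.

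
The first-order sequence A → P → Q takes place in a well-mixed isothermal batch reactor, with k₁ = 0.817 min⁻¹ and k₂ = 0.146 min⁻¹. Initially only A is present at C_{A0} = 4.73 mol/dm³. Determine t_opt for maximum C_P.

Setting dC_P/dt = 0 gives t_opt = ln(k₂/k₁)/(k₂−k₁).
= ln(0.146/0.817)/(0.146−0.817) = ln(0.1787)/-0.6710 = -1.722/-0.6710 = 2.57 min.

2.57 min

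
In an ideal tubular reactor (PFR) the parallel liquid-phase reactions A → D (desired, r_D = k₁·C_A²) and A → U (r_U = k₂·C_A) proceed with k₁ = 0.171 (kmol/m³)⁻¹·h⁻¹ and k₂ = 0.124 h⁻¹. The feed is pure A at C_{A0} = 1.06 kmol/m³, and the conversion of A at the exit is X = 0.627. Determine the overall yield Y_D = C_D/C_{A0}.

0.308

C_A = C_{A0}(1−X) = 0.3954 kmol/m³.
Along a PFR/batch, dC_U/dC_A = −r_U/(r_D+r_U) = −k₂/(k₂+k₁·C_A).
Integrating from C_{A0} to C_A: C_U = (0.124/0.171)·ln[(0.124+0.171·1.06)/(0.124+0.171·0.395)] = 0.7251·ln(0.3053/0.1916) = 0.3377 kmol/m³.
Then C_D = (C_{A0}−C_A) − C_U = 0.6646 − 0.3377 = 0.3269 kmol/m³.
Y_D = C_D/C_{A0} = 0.3269/1.06 = 0.308.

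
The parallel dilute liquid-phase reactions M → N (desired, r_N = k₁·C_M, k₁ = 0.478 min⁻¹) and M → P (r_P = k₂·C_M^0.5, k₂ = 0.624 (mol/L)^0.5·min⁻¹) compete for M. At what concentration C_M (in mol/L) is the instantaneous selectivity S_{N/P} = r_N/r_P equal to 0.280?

0.134 mol/L

S_{N/P} = (k₁/k₂)·C_M^0.5 ⇒ C_M = (S·k₂/k₁)^(2).
= (0.280×0.624/0.478)^(2) = (0.3655)^(2) = 0.134 mol/L.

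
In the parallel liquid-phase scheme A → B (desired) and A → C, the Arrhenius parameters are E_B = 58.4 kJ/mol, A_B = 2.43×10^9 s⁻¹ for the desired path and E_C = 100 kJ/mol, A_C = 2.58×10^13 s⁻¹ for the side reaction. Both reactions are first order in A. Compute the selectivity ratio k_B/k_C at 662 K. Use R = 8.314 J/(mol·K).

0.181

With equal orders, S_{B/C} = k_B/k_C = (A_B/A_C)·exp[(E_C−E_B)/(RT)].
(E_C−E_B)/(RT) = (100−58.4)×10³/(8.314×662) = 41600/5504 = 7.558.
k_B/k_C = (2.43×10^9/2.58×10^13)·exp(7.558) = 9.419×10^-5 × 1917 = 0.181.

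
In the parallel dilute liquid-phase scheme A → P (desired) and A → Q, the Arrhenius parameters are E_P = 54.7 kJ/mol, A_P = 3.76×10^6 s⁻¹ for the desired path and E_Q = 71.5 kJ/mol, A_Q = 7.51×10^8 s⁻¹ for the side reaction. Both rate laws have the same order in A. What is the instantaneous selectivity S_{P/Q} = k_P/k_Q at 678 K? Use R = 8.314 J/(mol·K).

0.0986

k_P/k_Q = (A_P/A_Q)·exp[−(E_P−E_Q)/(RT)] = (A_P/A_Q)·exp[(E_Q−E_P)/(RT)].
(E_Q−E_P)/(RT) = (71.5−54.7)×10³/(8.314×678) = 16800/5637 = 2.980.
k_P/k_Q = (3.76×10^6/7.51×10^8)·exp(2.980) = 0.005007 × 19.70 = 0.0986.
Since E_P < E_Q, lowering the temperature improves selectivity toward P.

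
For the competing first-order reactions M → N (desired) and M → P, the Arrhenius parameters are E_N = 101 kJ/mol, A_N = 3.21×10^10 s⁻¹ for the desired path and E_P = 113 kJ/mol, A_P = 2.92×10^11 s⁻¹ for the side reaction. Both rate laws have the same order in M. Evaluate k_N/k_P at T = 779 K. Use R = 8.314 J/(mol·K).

With equal orders, S_{N/P} = k_N/k_P = (A_N/A_P)·exp[(E_P−E_N)/(RT)].
(E_P−E_N)/(RT) = (113−101)×10³/(8.314×779) = 12000/6477 = 1.853.
k_N/k_P = (3.21×10^10/2.92×10^11)·exp(1.853) = 0.1099 × 6.378 = 0.701.

0.701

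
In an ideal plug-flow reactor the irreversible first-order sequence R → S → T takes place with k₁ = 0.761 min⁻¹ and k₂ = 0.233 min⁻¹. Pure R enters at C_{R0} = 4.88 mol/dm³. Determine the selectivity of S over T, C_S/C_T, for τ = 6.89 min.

The intermediate concentration in a first-order A→B→C sequence is C_S = k₁C_{R0}(e^(−k₁τ) − e^(−k₂τ))/(k₂−k₁).
e^(−k₁τ) = e^(−0.761×6.89) = e^(−5.243) = 0.005283; e^(−k₂τ) = e^(−1.605) = 0.2008.
C_S = 0.761×4.88/(0.233−0.761) × (0.005283−0.2008) = (-7.033)×(-0.1955) = 1.375 mol/dm³.
C_R = C_{R0}e^(−k₁τ) = 0.02578 mol/dm³, so C_T = C_{R0}−C_R−C_S = 3.479 mol/dm³; C_S/C_T = 0.395.

0.395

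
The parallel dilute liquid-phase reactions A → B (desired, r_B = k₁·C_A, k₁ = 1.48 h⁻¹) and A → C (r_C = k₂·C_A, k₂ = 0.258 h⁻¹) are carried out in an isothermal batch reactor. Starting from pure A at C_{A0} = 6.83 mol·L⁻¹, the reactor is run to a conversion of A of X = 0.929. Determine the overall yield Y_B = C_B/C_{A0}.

0.791

C_A = C_{A0}(1−X) = 0.4849 mol·L⁻¹.
Both paths are first order in A, so the instantaneous fraction to B is constant: dC_B/d(−C_A) = k₁/(k₁+k₂) = 0.8516.
C_B = 0.8516·(C_{A0}−C_A) = 0.8516×6.345 = 5.40 mol·L⁻¹.
Y_B = C_B/C_{A0} = 5.403/6.83 = 0.791.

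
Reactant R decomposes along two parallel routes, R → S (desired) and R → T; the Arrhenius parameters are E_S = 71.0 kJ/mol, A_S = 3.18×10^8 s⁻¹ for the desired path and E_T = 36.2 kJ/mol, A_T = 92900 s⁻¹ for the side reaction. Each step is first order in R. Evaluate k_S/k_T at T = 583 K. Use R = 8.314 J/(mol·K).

2.61

k_S/k_T = (A_S/A_T)·exp[−(E_S−E_T)/(RT)] = (A_S/A_T)·exp[(E_T−E_S)/(RT)].
(E_T−E_S)/(RT) = (36.2−71.0)×10³/(8.314×583) = -34800/4847 = -7.180.
k_S/k_T = (3.18×10^8/92900)·exp(-7.180) = 3423 × 7.620×10^-4 = 2.61.
Since E_S > E_T, raising the temperature improves selectivity toward S.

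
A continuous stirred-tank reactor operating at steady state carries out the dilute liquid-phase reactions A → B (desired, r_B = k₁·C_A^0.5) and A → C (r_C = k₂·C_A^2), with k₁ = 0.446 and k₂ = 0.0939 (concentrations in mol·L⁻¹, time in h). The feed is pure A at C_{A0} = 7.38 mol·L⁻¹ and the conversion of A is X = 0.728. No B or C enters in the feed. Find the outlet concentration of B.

Exit C_A = C_{A0}(1−X) = 7.38×0.272 = 2.007 mol·L⁻¹.
In a CSTR the entire volume is at exit conditions, so r_B = 0.446×2.007^0.5 = 0.6319 and r_C = 0.0939×2.007^2 = 0.3784.
Fraction of consumed A going to B: r_B/(r_B+r_C) = 0.6255.
C_B = 0.6255·C_{A0}·X = 0.6255×7.38×0.728 = 3.36 mol·L⁻¹.

3.36 mol·L⁻¹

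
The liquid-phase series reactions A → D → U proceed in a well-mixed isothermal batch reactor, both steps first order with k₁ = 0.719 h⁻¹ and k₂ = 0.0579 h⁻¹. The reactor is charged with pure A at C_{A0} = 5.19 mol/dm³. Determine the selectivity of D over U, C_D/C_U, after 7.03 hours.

Solving the coupled first-order balances gives C_D(t) = [k₁/(k₂−k₁)]·C_{A0}·(e^(−k₁t) − e^(−k₂t)).
e^(−k₁t) = e^(−0.719×7.03) = e^(−5.055) = 0.006380; e^(−k₂t) = e^(−0.4070) = 0.6656.
C_D = 0.719×5.19/(0.0579−0.719) × (0.006380−0.6656) = (-5.645)×(-0.6592) = 3.721 mol/dm³.
C_A = C_{A0}e^(−k₁t) = 0.03311 mol/dm³, so C_U = C_{A0}−C_A−C_D = 1.436 mol/dm³; C_D/C_U = 2.59.

2.59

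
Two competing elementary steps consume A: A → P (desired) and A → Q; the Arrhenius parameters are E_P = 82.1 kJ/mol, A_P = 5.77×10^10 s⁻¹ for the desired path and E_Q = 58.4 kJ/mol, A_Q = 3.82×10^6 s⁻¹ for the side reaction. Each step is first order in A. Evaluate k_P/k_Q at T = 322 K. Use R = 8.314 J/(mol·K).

k_P/k_Q = (A_P/A_Q)·exp[−(E_P−E_Q)/(RT)] = (A_P/A_Q)·exp[(E_Q−E_P)/(RT)].
(E_Q−E_P)/(RT) = (58.4−82.1)×10³/(8.314×322) = -23700/2677 = -8.853.
k_P/k_Q = (5.77×10^10/3.82×10^6)·exp(-8.853) = 15105 × 1.430×10^-4 = 2.16.

2.16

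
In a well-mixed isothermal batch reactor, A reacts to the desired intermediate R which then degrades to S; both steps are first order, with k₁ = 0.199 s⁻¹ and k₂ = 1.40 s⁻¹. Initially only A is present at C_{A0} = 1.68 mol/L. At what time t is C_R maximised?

Setting dC_R/dt = 0 gives t_opt = ln(k₂/k₁)/(k₂−k₁).
= ln(1.40/0.199)/(1.40−0.199) = ln(7.035)/1.201 = 1.951/1.201 = 1.62 s.

1.62 s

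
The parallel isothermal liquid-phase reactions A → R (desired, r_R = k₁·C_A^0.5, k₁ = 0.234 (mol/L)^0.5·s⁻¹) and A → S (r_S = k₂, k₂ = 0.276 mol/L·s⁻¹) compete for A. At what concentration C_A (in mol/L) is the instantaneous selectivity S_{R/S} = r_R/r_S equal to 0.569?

0.450 mol/L

S_{R/S} = (k₁/k₂)·C_A^0.5 ⇒ C_A = (S·k₂/k₁)^(2).
= (0.569×0.276/0.234)^(2) = (0.6711)^(2) = 0.450 mol/L.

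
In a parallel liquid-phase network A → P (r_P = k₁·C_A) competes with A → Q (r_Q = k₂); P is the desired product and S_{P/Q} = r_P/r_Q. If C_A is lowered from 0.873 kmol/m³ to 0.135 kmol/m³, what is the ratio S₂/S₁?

0.155

S_{P/Q} = (k₁/k₂)·C_A, so S₂/S₁ = (C_{A,2}/C_{A,1}).
= 0.135/0.873 = 0.155.
Selectivity toward P falls as C_A falls — high-concentration operation is favoured.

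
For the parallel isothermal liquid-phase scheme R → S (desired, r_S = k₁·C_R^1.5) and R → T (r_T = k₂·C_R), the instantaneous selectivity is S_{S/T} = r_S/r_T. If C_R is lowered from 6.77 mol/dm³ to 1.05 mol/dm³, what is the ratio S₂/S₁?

S_{S/T} = (k₁/k₂)·C_R^0.5, so S₂/S₁ = (C_{R,2}/C_{R,1})^0.5.
= (1.05/6.77)^0.5 = (0.1551)^0.5 = 0.394.
Selectivity toward S falls as C_R falls — high-concentration operation is favoured.

0.394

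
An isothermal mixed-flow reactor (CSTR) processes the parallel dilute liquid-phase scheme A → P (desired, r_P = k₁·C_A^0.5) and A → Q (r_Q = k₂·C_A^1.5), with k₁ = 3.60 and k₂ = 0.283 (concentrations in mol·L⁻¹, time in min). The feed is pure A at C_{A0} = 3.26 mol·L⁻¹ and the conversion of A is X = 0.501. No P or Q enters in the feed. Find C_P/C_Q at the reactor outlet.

Exit C_A = C_{A0}(1−X) = 3.26×0.499 = 1.627 mol·L⁻¹.
Rates in a CSTR are evaluated at the outlet concentration: r_P = 3.60×1.627^0.5 = 4.592, r_Q = 0.283×1.627^1.5 = 0.5872.
Overall selectivity = C_P/C_Q = r_Pτ/(r_Qτ) = r_P/r_Q = 7.82.

7.82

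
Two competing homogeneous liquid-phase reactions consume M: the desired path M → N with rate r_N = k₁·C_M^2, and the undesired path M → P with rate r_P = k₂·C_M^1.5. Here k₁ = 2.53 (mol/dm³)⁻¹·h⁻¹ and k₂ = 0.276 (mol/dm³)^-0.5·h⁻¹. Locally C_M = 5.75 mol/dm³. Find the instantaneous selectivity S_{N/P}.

22.0

S_{N/P} = r_N/r_P = (k₁·C_M^2)/(k₂·C_M^1.5) = (k₁/k₂)·C_M^0.5.
= (2.53×5.750^2) / (0.276×5.750^1.5) = 83.65/3.805 = 22.0.
Since the desired path is higher order in M, keeping C_M high (PFR or concentrated feed) favours N.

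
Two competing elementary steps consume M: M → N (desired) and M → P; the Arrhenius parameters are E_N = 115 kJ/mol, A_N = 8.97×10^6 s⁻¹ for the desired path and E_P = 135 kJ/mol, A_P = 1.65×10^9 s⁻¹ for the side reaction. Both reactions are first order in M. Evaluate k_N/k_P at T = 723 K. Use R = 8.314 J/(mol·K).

Since both paths have the same order in M, the concentration cancels and S_{N/P} = k_N/k_P = (A_N/A_P)·exp[(E_P−E_N)/(RT)].
(E_P−E_N)/(RT) = (135−115)×10³/(8.314×723) = 20000/6011 = 3.327.
k_N/k_P = (8.97×10^6/1.65×10^9)·exp(3.327) = 0.005436 × 27.86 = 0.151.

0.151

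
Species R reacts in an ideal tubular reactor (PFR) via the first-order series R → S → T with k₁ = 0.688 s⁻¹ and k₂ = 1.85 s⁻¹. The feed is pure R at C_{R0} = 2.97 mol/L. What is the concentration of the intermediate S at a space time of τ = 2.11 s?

For first-order series with pure R initially, C_S(τ) = k₁C_{R0}/(k₂−k₁)·(e^(−k₁τ) − e^(−k₂τ)).
e^(−k₁τ) = e^(−0.688×2.11) = e^(−1.452) = 0.2342; e^(−k₂τ) = e^(−3.903) = 0.02017.
C_S = 0.688×2.97/(1.85−0.688) × (0.2342−0.02017) = 1.758×0.2140 = 0.3763 mol/L.

0.376 mol/L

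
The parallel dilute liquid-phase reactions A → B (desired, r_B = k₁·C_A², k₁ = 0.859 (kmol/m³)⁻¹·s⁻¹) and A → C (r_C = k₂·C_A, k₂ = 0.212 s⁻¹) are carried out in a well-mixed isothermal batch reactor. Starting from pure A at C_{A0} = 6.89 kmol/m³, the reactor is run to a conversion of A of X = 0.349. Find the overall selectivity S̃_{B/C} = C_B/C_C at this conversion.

22.7

C_A = C_{A0}(1−X) = 4.485 kmol/m³.
Along a PFR/batch, dC_C/dC_A = −r_C/(r_B+r_C) = −k₂/(k₂+k₁·C_A).
Integrating from C_{A0} to C_A: C_C = (0.212/0.859)·ln[(0.212+0.859·6.89)/(0.212+0.859·4.49)] = 0.2468·ln(6.131/4.065) = 0.1014 kmol/m³.
Then C_B = (C_{A0}−C_A) − C_C = 2.405 − 0.1014 = 2.303 kmol/m³.
S̃_{B/C} = C_B/C_C = 2.303/0.1014 = 22.7.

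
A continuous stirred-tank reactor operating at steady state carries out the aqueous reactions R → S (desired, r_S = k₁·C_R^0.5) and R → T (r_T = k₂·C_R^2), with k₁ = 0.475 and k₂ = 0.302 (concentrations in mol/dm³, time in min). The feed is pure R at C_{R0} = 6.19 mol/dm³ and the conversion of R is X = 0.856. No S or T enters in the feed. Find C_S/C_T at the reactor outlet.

1.87

Exit C_R = C_{R0}(1−X) = 6.19×0.144 = 0.8914 mol/dm³.
In a CSTR the entire volume is at exit conditions, so r_S = 0.475×0.8914^0.5 = 0.4485 and r_T = 0.302×0.8914^2 = 0.2399.
Overall selectivity = C_S/C_T = r_Sτ/(r_Tτ) = r_S/r_T = 1.87.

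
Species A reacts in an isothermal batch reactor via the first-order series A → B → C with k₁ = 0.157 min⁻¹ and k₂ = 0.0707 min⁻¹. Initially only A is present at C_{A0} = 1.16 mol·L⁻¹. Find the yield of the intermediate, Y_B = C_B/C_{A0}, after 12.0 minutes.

The intermediate concentration in a first-order A→B→C sequence is C_B = k₁C_{A0}(e^(−k₁t) − e^(−k₂t))/(k₂−k₁).
e^(−k₁t) = e^(−0.157×12.0) = e^(−1.884) = 0.1520; e^(−k₂t) = e^(−0.8484) = 0.4281.
C_B = 0.157×1.16/(0.0707−0.157) × (0.1520−0.4281) = (-2.110)×(-0.2761) = 0.5827 mol·L⁻¹.
Y_B = C_B/C_{A0} = 0.5827/1.16 = 0.502.

0.502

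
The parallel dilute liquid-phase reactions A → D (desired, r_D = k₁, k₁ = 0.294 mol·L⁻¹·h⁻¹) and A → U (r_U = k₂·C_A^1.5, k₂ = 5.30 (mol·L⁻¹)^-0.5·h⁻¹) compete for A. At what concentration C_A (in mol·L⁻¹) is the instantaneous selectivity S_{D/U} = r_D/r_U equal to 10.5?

0.0303 mol·L⁻¹

S_{D/U} = (k₁/k₂)·C_A^-1.5 ⇒ C_A = (S·k₂/k₁)^(1/(-1.5)).
= (10.5×5.30/0.294)^(-0.6667) = (189.3)^(-0.6667) = 0.0303 mol·L⁻¹.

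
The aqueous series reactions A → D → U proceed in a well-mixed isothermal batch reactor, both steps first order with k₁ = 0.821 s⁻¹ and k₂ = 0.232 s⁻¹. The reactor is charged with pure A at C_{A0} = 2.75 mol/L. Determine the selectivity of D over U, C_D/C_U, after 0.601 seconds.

12.9

For first-order series with pure A initially, C_D(t) = k₁C_{A0}/(k₂−k₁)·(e^(−k₁t) − e^(−k₂t)).
e^(−k₁t) = e^(−0.821×0.601) = e^(−0.4934) = 0.6105; e^(−k₂t) = e^(−0.1394) = 0.8699.
C_D = 0.821×2.75/(0.232−0.821) × (0.6105−0.8699) = (-3.833)×(-0.2593) = 0.9940 mol/L.
C_A = C_{A0}e^(−k₁t) = 1.679 mol/L, so C_U = C_{A0}−C_A−C_D = 0.07702 mol/L; C_D/C_U = 12.9.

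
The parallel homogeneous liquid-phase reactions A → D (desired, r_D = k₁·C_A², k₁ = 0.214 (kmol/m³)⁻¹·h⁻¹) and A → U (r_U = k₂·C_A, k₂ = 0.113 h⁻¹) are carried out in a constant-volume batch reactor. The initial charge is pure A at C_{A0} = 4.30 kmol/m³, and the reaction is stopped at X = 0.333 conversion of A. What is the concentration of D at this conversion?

1.25 kmol/m³

C_A = C_{A0}(1−X) = 2.868 kmol/m³.
Along a PFR/batch, dC_U/dC_A = −r_U/(r_D+r_U) = −k₂/(k₂+k₁·C_A).
Integrating from C_{A0} to C_A: C_U = (0.113/0.214)·ln[(0.113+0.214·4.30)/(0.113+0.214·2.87)] = 0.5280·ln(1.033/0.7268) = 0.1858 kmol/m³.
Then C_D = (C_{A0}−C_A) − C_U = 1.432 − 0.1858 = 1.246 kmol/m³.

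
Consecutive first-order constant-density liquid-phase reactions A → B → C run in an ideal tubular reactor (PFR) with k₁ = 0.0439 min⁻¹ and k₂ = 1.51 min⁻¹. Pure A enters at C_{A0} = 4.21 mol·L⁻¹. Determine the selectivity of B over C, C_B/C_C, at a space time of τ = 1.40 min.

For first-order series with pure A initially, C_B(τ) = k₁C_{A0}/(k₂−k₁)·(e^(−k₁τ) − e^(−k₂τ)).
e^(−k₁τ) = e^(−0.0439×1.40) = e^(−0.06146) = 0.9404; e^(−k₂τ) = e^(−2.114) = 0.1208.
C_B = 0.0439×4.21/(1.51−0.0439) × (0.9404−0.1208) = 0.1261×0.8196 = 0.1033 mol·L⁻¹.
C_A = C_{A0}e^(−k₁τ) = 3.959 mol·L⁻¹, so C_C = C_{A0}−C_A−C_B = 0.1476 mol·L⁻¹; C_B/C_C = 0.700.

0.700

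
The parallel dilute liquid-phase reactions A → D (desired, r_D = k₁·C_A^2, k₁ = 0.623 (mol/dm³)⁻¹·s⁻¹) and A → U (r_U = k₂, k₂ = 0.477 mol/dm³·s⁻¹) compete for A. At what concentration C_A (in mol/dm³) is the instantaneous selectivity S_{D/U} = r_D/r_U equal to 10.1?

2.78 mol/dm³

S_{D/U} = (k₁/k₂)·C_A^2 ⇒ C_A = (S·k₂/k₁)^(0.5).
= (10.1×0.477/0.623)^(0.5) = (7.733)^(0.5) = 2.78 mol/dm³.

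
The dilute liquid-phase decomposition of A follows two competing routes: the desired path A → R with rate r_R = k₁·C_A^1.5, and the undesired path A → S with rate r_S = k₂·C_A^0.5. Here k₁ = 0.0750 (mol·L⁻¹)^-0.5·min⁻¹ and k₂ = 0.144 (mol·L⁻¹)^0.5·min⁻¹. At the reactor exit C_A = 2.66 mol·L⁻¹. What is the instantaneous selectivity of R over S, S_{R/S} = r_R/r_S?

1.39

S_{R/S} = r_R/r_S = (k₁·C_A^1.5)/(k₂·C_A^0.5) = (k₁/k₂)·C_A.
= (0.0750×2.660^1.5) / (0.144×2.660^0.5) = 0.3254/0.2349 = 1.39.
Since the desired path is higher order in A, keeping C_A high (PFR or concentrated feed) favours R.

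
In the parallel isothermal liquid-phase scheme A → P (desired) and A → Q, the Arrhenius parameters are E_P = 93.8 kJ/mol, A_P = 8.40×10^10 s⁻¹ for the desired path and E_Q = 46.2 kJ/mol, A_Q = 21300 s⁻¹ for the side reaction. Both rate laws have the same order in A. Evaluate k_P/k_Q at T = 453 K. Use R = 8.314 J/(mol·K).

12.8

With equal orders, S_{P/Q} = k_P/k_Q = (A_P/A_Q)·exp[(E_Q−E_P)/(RT)].
(E_Q−E_P)/(RT) = (46.2−93.8)×10³/(8.314×453) = -47600/3766 = -12.64.
k_P/k_Q = (8.40×10^10/21300)·exp(-12.64) = 3.944×10^6 × 3.244×10^-6 = 12.8.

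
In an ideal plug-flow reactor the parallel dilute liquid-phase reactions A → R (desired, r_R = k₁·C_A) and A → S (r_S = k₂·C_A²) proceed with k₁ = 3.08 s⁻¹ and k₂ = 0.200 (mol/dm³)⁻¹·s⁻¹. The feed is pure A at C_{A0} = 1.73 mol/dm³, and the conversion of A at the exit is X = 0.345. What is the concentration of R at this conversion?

C_A = C_{A0}(1−X) = 1.133 mol/dm³.
Along a PFR/batch, dC_R/dC_A = −r_R/(r_R+r_S) = −k₁/(k₁+k₂·C_A).
Integrating from C_{A0} to C_A: C_R = (3.08/0.200)·ln[(3.08+0.200·1.73)/(3.08+0.200·1.13)] = 15.40·ln(3.426/3.307) = 0.5461 mol/dm³.

0.546 mol/dm³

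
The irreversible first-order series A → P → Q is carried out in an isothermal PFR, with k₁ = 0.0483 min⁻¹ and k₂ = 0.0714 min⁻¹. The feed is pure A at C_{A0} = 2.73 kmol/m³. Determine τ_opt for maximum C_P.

The intermediate peaks when r₁ = r₂, i.e. k₁e^(−k₁τ) = k₂e^(−k₂τ), giving τ_opt = ln(k₂/k₁)/(k₂−k₁).
= ln(0.0714/0.0483)/(0.0714−0.0483) = ln(1.478)/0.02310 = 0.3909/0.02310 = 16.9 min.

16.9 min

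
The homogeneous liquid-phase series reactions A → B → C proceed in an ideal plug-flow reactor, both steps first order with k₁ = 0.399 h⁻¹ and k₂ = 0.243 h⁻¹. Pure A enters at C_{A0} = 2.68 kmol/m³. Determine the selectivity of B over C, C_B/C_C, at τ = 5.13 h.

0.869

Solving the coupled first-order balances gives C_B(τ) = [k₁/(k₂−k₁)]·C_{A0}·(e^(−k₁τ) − e^(−k₂τ)).
e^(−k₁τ) = e^(−0.399×5.13) = e^(−2.047) = 0.1291; e^(−k₂τ) = e^(−1.247) = 0.2875.
C_B = 0.399×2.68/(0.243−0.399) × (0.1291−0.2875) = (-6.855)×(-0.1583) = 1.085 kmol/m³.
C_A = C_{A0}e^(−k₁τ) = 0.3461 kmol/m³, so C_C = C_{A0}−C_A−C_B = 1.249 kmol/m³; C_B/C_C = 0.869.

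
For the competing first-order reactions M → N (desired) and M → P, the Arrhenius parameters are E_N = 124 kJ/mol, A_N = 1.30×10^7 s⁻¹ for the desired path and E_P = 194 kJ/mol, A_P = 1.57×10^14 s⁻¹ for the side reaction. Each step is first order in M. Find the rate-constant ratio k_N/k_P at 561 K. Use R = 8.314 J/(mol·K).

0.273

k_N/k_P = (A_N/A_P)·exp[−(E_N−E_P)/(RT)] = (A_N/A_P)·exp[(E_P−E_N)/(RT)].
(E_P−E_N)/(RT) = (194−124)×10³/(8.314×561) = 70000/4664 = 15.01.
k_N/k_P = (1.30×10^7/1.57×10^14)·exp(15.01) = 8.280×10^-8 × 3.296×10^6 = 0.273.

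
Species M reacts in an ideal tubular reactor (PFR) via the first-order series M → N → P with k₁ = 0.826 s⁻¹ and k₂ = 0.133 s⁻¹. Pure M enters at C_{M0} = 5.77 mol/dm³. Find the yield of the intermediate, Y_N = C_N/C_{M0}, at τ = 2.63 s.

0.704

For first-order series with pure M initially, C_N(τ) = k₁C_{M0}/(k₂−k₁)·(e^(−k₁τ) − e^(−k₂τ)).
e^(−k₁τ) = e^(−0.826×2.63) = e^(−2.172) = 0.1139; e^(−k₂τ) = e^(−0.3498) = 0.7048.
C_N = 0.826×5.77/(0.133−0.826) × (0.1139−0.7048) = (-6.877)×(-0.5909) = 4.064 mol/dm³.
Y_N = C_N/C_{M0} = 4.064/5.77 = 0.704.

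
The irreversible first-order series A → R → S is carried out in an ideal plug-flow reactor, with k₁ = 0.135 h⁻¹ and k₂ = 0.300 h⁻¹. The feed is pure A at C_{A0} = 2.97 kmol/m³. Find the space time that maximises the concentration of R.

4.84 h

Setting dC_R/dτ = 0 gives τ_opt = ln(k₂/k₁)/(k₂−k₁).
= ln(0.300/0.135)/(0.300−0.135) = ln(2.222)/0.1650 = 0.7985/0.1650 = 4.84 h.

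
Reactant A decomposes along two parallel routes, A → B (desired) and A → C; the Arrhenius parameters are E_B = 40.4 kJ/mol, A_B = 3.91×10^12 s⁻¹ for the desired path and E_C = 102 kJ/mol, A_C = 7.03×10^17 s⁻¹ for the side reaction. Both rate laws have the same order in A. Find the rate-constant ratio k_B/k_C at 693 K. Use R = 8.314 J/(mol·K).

Since both paths have the same order in A, the concentration cancels and S_{B/C} = k_B/k_C = (A_B/A_C)·exp[(E_C−E_B)/(RT)].
(E_C−E_B)/(RT) = (102−40.4)×10³/(8.314×693) = 61600/5762 = 10.69.
k_B/k_C = (3.91×10^12/7.03×10^17)·exp(10.69) = 5.562×10^-6 × 43979 = 0.245.
Since E_B < E_C, lowering the temperature improves selectivity toward B.

0.245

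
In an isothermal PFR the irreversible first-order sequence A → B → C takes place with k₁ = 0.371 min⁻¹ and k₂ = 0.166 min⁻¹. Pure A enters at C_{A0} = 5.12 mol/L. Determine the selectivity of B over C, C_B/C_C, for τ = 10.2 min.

Solving the coupled first-order balances gives C_B(τ) = [k₁/(k₂−k₁)]·C_{A0}·(e^(−k₁τ) − e^(−k₂τ)).
e^(−k₁τ) = e^(−0.371×10.2) = e^(−3.784) = 0.02273; e^(−k₂τ) = e^(−1.693) = 0.1839.
C_B = 0.371×5.12/(0.166−0.371) × (0.02273−0.1839) = (-9.266)×(-0.1612) = 1.494 mol/L.
C_A = C_{A0}e^(−k₁τ) = 0.1164 mol/L, so C_C = C_{A0}−C_A−C_B = 3.510 mol/L; C_B/C_C = 0.426.

0.426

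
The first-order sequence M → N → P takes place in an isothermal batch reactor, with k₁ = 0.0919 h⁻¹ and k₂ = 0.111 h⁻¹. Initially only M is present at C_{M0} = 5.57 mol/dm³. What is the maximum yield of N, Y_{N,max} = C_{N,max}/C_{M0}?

For a first-order series the maximum intermediate yield is C_{N,max}/C_{M0} = (k₁/k₂)^[k₂/(k₂−k₁)].
= (0.0919/0.111)^(0.111/(0.111−0.0919)) = (0.8279)^(5.812) = 0.3337.

0.334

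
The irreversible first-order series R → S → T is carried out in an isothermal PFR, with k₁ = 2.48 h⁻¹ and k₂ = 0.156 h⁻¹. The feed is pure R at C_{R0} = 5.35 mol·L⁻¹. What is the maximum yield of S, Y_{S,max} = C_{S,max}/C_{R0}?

Evaluating C_S at τ_opt = ln(k₂/k₁)/(k₂−k₁) gives C_{S,max}/C_{R0} = (k₁/k₂)^[k₂/(k₂−k₁)].
= (2.48/0.156)^(0.156/(0.156−2.48)) = (15.90)^(-0.06713) = 0.8305.

0.831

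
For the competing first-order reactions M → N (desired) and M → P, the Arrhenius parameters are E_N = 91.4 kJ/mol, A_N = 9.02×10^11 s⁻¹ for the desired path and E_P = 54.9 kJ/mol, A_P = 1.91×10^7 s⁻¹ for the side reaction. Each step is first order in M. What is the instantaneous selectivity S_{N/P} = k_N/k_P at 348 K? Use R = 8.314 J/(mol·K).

With equal orders, S_{N/P} = k_N/k_P = (A_N/A_P)·exp[(E_P−E_N)/(RT)].
(E_P−E_N)/(RT) = (54.9−91.4)×10³/(8.314×348) = -36500/2893 = -12.62.
k_N/k_P = (9.02×10^11/1.91×10^7)·exp(-12.62) = 47225 × 3.320×10^-6 = 0.157.

0.157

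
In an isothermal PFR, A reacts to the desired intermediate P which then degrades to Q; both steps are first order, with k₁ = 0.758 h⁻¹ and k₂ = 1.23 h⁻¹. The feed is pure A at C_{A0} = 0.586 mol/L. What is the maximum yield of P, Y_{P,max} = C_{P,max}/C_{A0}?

0.283

At the optimum, C_{P,max}/C_{A0} = (k₁/k₂)^[k₂/(k₂−k₁)].
= (0.758/1.23)^(1.23/(1.23−0.758)) = (0.6163)^(2.606) = 0.2832.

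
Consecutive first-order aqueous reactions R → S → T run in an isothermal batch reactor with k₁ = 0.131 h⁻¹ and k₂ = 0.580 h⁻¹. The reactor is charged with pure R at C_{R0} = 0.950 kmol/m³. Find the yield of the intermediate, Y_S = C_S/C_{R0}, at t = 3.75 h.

0.145

For first-order series with pure R initially, C_S(t) = k₁C_{R0}/(k₂−k₁)·(e^(−k₁t) − e^(−k₂t)).
e^(−k₁t) = e^(−0.131×3.75) = e^(−0.4913) = 0.6119; e^(−k₂t) = e^(−2.175) = 0.1136.
C_S = 0.131×0.950/(0.580−0.131) × (0.6119−0.1136) = 0.2772×0.4983 = 0.1381 kmol/m³.
Y_S = C_S/C_{R0} = 0.1381/0.950 = 0.145.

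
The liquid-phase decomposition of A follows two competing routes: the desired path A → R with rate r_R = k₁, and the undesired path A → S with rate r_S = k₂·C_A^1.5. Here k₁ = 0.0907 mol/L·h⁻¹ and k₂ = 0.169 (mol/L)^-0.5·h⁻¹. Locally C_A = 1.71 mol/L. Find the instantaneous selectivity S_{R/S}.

S_{R/S} = r_R/r_S = (k₁)/(k₂·C_A^1.5) = (k₁/k₂)·C_A^-1.5.
= (0.0907) / (0.169×1.710^1.5) = 0.09070/0.3779 = 0.240.
The undesired path is higher order in A, so low C_A (CSTR or dilute feed) favours R.

0.240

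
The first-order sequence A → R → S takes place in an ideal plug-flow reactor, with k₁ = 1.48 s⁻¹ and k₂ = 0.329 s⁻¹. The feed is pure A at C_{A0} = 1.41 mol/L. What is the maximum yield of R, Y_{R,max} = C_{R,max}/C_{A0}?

At the optimum, C_{R,max}/C_{A0} = (k₁/k₂)^[k₂/(k₂−k₁)].
= (1.48/0.329)^(0.329/(0.329−1.48)) = (4.498)^(-0.2858) = 0.6506.

0.651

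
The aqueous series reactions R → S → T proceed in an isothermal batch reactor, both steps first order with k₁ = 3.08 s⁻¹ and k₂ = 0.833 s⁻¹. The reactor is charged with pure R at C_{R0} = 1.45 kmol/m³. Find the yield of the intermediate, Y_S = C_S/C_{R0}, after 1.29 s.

0.442

The intermediate concentration in a first-order A→B→C sequence is C_S = k₁C_{R0}(e^(−k₁t) − e^(−k₂t))/(k₂−k₁).
e^(−k₁t) = e^(−3.08×1.29) = e^(−3.973) = 0.01881; e^(−k₂t) = e^(−1.075) = 0.3414.
C_S = 3.08×1.45/(0.833−3.08) × (0.01881−0.3414) = (-1.988)×(-0.3226) = 0.6412 kmol/m³.
Y_S = C_S/C_{R0} = 0.6412/1.45 = 0.442.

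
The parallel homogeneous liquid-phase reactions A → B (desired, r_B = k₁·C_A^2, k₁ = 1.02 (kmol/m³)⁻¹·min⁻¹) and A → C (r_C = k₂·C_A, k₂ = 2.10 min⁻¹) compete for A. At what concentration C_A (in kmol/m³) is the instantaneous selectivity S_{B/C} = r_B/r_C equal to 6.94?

14.3 kmol/m³

S_{B/C} = (k₁/k₂)·C_A ⇒ C_A = S·k₂/k₁.
= 6.94×2.10/1.02 = 14.3 kmol/m³.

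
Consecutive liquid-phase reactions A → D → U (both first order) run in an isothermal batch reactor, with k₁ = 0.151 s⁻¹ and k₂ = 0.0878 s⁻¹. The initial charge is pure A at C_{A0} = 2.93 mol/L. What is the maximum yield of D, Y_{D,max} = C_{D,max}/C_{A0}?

0.471

At the optimum, C_{D,max}/C_{A0} = (k₁/k₂)^[k₂/(k₂−k₁)].
= (0.151/0.0878)^(0.0878/(0.0878−0.151)) = (1.720)^(-1.389) = 0.4708.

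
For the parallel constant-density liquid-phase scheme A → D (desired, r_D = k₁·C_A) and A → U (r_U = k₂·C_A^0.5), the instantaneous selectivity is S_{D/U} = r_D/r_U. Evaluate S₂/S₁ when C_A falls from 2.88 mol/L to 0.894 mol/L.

S_{D/U} = (k₁/k₂)·C_A^0.5, so S₂/S₁ = (C_{A,2}/C_{A,1})^0.5.
= (0.894/2.88)^0.5 = (0.3104)^0.5 = 0.557.
Selectivity toward D falls as C_A falls — high-concentration operation is favoured.

0.557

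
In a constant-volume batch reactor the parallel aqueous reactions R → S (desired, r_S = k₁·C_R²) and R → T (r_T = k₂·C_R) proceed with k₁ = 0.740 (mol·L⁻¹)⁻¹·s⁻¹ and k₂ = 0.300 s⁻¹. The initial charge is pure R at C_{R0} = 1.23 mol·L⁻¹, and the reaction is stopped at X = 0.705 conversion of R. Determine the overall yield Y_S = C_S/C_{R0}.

C_R = C_{R0}(1−X) = 0.3629 mol·L⁻¹.
Along a PFR/batch, dC_T/dC_R = −r_T/(r_S+r_T) = −k₂/(k₂+k₁·C_R).
Integrating from C_{R0} to C_R: C_T = (0.300/0.740)·ln[(0.300+0.740·1.23)/(0.300+0.740·0.363)] = 0.4054·ln(1.210/0.5685) = 0.3063 mol·L⁻¹.
Then C_S = (C_{R0}−C_R) − C_T = 0.8671 − 0.3063 = 0.5609 mol·L⁻¹.
Y_S = C_S/C_{R0} = 0.5609/1.23 = 0.456.

0.456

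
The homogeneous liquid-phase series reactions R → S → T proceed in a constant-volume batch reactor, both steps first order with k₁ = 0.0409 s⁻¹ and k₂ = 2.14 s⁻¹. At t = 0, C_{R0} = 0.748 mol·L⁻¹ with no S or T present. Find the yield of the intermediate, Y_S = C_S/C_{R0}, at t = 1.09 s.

Solving the coupled first-order balances gives C_S(t) = [k₁/(k₂−k₁)]·C_{R0}·(e^(−k₁t) − e^(−k₂t)).
e^(−k₁t) = e^(−0.0409×1.09) = e^(−0.04458) = 0.9564; e^(−k₂t) = e^(−2.333) = 0.09704.
C_S = 0.0409×0.748/(2.14−0.0409) × (0.9564−0.09704) = 0.01457×0.8594 = 0.01252 mol·L⁻¹.
Y_S = C_S/C_{R0} = 0.01252/0.748 = 0.0167.

0.0167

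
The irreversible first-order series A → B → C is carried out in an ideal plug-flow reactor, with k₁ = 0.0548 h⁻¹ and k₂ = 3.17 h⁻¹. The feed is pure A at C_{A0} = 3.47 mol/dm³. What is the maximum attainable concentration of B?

0.0559 mol/dm³

At the optimum, C_{B,max}/C_{A0} = (k₁/k₂)^[k₂/(k₂−k₁)].
= (0.0548/3.17)^(3.17/(3.17−0.0548)) = (0.01729)^(1.018) = 0.01610.
C_{B,max} = 0.01610×3.47 = 0.0559 mol/dm³.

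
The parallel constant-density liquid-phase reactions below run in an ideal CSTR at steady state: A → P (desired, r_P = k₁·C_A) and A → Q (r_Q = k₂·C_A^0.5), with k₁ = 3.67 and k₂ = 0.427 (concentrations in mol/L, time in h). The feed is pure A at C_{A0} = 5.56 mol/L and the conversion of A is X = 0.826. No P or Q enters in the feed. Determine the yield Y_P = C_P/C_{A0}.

Exit C_A = C_{A0}(1−X) = 5.56×0.174 = 0.9674 mol/L.
A CSTR operates uniformly at the exit composition, giving r_P = 3.551 and r_Q = 0.4200 (each k·C_A^n at C_A = 0.9674).
Fraction of consumed A going to P: r_P/(r_P+r_Q) = 0.8942.
C_P = 0.8942·C_{A0}·X = 0.8942×5.56×0.826 = 4.11 mol/L; Y_P = C_P/C_{A0} = 0.739.

0.739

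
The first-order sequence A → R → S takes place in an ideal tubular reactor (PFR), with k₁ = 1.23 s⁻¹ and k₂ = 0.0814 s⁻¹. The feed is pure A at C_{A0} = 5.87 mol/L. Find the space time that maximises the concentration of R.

The intermediate peaks when r₁ = r₂, i.e. k₁e^(−k₁τ) = k₂e^(−k₂τ), giving τ_opt = ln(k₂/k₁)/(k₂−k₁).
= ln(0.0814/1.23)/(0.0814−1.23) = ln(0.06618)/-1.149 = -2.715/-1.149 = 2.36 s.

2.36 s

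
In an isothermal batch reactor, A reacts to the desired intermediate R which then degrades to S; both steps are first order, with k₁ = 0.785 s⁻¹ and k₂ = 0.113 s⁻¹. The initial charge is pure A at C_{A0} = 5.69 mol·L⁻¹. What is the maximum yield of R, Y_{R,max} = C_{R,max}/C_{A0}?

At the optimum, C_{R,max}/C_{A0} = (k₁/k₂)^[k₂/(k₂−k₁)].
= (0.785/0.113)^(0.113/(0.113−0.785)) = (6.947)^(-0.1682) = 0.7219.

0.722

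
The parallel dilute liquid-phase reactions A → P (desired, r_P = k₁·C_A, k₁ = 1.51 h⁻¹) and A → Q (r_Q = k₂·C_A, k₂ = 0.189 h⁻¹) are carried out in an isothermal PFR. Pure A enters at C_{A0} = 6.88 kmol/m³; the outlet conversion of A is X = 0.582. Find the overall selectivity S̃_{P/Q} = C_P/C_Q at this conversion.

7.99

C_A = C_{A0}(1−X) = 2.876 kmol/m³.
Both paths are first order in A, so the instantaneous fraction to P is constant: dC_P/d(−C_A) = k₁/(k₁+k₂) = 0.8888.
C_P = 0.8888·(C_{A0}−C_A) = 0.8888×4.004 = 3.56 kmol/m³.
C_Q = (C_{A0}−C_A)−C_P = 0.4454 kmol/m³; S̃_{P/Q} = 3.559/0.4454 = 7.99.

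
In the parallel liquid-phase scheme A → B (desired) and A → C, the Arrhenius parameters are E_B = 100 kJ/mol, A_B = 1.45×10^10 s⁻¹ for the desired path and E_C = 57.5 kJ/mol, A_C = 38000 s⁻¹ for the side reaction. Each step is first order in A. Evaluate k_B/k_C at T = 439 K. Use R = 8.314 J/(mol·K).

3.35

Since both paths have the same order in A, the concentration cancels and S_{B/C} = k_B/k_C = (A_B/A_C)·exp[(E_C−E_B)/(RT)].
(E_C−E_B)/(RT) = (57.5−100)×10³/(8.314×439) = -42500/3650 = -11.64.
k_B/k_C = (1.45×10^10/38000)·exp(-11.64) = 3.816×10^5 × 8.769×10^-6 = 3.35.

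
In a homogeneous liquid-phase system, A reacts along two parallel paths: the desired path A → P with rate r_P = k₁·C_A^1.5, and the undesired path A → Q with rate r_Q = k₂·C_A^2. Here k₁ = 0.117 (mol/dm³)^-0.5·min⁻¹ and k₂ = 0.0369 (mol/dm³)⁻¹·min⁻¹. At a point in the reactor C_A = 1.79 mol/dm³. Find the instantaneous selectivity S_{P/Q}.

S_{P/Q} = r_P/r_Q = (k₁·C_A^1.5)/(k₂·C_A^2) = (k₁/k₂)·C_A^-0.5.
= (0.117×1.790^1.5) / (0.0369×1.790^2) = 0.2802/0.1182 = 2.37.

2.37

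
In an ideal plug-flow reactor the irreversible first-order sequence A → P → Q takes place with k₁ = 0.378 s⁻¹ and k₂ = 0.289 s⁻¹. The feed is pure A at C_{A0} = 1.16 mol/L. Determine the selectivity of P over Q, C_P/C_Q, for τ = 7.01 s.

0.388

Solving the coupled first-order balances gives C_P(τ) = [k₁/(k₂−k₁)]·C_{A0}·(e^(−k₁τ) − e^(−k₂τ)).
e^(−k₁τ) = e^(−0.378×7.01) = e^(−2.650) = 0.07067; e^(−k₂τ) = e^(−2.026) = 0.1319.
C_P = 0.378×1.16/(0.289−0.378) × (0.07067−0.1319) = (-4.927)×(-0.06121) = 0.3016 mol/L.
C_A = C_{A0}e^(−k₁τ) = 0.08197 mol/L, so C_Q = C_{A0}−C_A−C_P = 0.7765 mol/L; C_P/C_Q = 0.388.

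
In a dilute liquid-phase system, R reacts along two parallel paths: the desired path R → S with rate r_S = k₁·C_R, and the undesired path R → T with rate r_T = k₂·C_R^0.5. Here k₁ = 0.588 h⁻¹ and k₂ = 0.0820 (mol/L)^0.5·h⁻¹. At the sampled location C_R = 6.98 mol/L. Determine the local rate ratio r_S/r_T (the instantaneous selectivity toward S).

18.9

S_{S/T} = r_S/r_T = (k₁·C_R)/(k₂·C_R^0.5) = (k₁/k₂)·C_R^0.5.
= (0.588×6.980) / (0.0820×6.980^0.5) = 4.104/0.2166 = 18.9.
Since the desired path is higher order in R, keeping C_R high (PFR or concentrated feed) favours S.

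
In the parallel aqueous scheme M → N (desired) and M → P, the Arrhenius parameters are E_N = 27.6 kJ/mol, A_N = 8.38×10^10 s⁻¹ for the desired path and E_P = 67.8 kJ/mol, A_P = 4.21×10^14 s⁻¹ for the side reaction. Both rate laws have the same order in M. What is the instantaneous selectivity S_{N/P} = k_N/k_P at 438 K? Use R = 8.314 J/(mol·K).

k_N/k_P = (A_N/A_P)·exp[−(E_N−E_P)/(RT)] = (A_N/A_P)·exp[(E_P−E_N)/(RT)].
(E_P−E_N)/(RT) = (67.8−27.6)×10³/(8.314×438) = 40200/3642 = 11.04.
k_N/k_P = (8.38×10^10/4.21×10^14)·exp(11.04) = 1.990×10^-4 × 62275 = 12.4.

12.4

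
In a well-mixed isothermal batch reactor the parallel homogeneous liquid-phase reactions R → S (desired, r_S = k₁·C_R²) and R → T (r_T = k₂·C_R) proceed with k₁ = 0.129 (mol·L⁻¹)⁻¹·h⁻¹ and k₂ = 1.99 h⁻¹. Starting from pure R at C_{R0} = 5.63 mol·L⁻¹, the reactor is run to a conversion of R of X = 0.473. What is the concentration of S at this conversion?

0.577 mol·L⁻¹

C_R = C_{R0}(1−X) = 2.967 mol·L⁻¹.
Along a PFR/batch, dC_T/dC_R = −r_T/(r_S+r_T) = −k₂/(k₂+k₁·C_R).
Integrating from C_{R0} to C_R: C_T = (1.99/0.129)·ln[(1.99+0.129·5.63)/(1.99+0.129·2.97)] = 15.43·ln(2.716/2.373) = 2.086 mol·L⁻¹.
Then C_S = (C_{R0}−C_R) − C_T = 2.663 − 2.086 = 0.5772 mol·L⁻¹.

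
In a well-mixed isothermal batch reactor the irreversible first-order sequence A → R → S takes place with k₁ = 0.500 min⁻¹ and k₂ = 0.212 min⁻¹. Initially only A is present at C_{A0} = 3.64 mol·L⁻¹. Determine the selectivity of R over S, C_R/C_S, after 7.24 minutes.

0.507

Solving the coupled first-order balances gives C_R(t) = [k₁/(k₂−k₁)]·C_{A0}·(e^(−k₁t) − e^(−k₂t)).
e^(−k₁t) = e^(−0.500×7.24) = e^(−3.620) = 0.02678; e^(−k₂t) = e^(−1.535) = 0.2155.
C_R = 0.500×3.64/(0.212−0.500) × (0.02678−0.2155) = (-6.319)×(-0.1887) = 1.192 mol·L⁻¹.
C_A = C_{A0}e^(−k₁t) = 0.09749 mol·L⁻¹, so C_S = C_{A0}−C_A−C_R = 2.350 mol·L⁻¹; C_R/C_S = 0.507.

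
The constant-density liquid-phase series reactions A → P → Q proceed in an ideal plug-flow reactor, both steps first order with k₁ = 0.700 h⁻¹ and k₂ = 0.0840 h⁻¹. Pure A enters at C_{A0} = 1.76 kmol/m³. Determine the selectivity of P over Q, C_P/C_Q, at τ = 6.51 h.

For first-order series with pure A initially, C_P(τ) = k₁C_{A0}/(k₂−k₁)·(e^(−k₁τ) − e^(−k₂τ)).
e^(−k₁τ) = e^(−0.700×6.51) = e^(−4.557) = 0.01049; e^(−k₂τ) = e^(−0.5468) = 0.5788.
C_P = 0.700×1.76/(0.0840−0.700) × (0.01049−0.5788) = (-2.000)×(-0.5683) = 1.137 kmol/m³.
C_A = C_{A0}e^(−k₁τ) = 0.01847 kmol/m³, so C_Q = C_{A0}−C_A−C_P = 0.6050 kmol/m³; C_P/C_Q = 1.88.

1.88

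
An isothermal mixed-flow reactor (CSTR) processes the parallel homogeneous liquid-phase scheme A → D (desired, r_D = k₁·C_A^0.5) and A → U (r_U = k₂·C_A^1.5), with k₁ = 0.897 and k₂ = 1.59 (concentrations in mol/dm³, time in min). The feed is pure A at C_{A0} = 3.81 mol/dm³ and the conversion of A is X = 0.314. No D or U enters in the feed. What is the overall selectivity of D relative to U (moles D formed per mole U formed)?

Exit C_A = C_{A0}(1−X) = 3.81×0.686 = 2.614 mol/dm³.
Rates in a CSTR are evaluated at the outlet concentration: r_D = 0.897×2.614^0.5 = 1.450, r_U = 1.59×2.614^1.5 = 6.718.
Overall selectivity = C_D/C_U = r_Dτ/(r_Uτ) = r_D/r_U = 0.216.

0.216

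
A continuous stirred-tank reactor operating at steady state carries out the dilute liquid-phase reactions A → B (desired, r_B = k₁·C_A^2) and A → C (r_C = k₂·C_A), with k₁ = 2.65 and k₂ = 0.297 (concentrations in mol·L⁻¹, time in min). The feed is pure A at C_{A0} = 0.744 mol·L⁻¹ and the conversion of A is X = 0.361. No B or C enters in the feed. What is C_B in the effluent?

0.217 mol·L⁻¹

Exit C_A = C_{A0}(1−X) = 0.744×0.639 = 0.4754 mol·L⁻¹.
A CSTR operates uniformly at the exit composition, giving r_B = 0.5990 and r_C = 0.1412 (each k·C_A^n at C_A = 0.4754).
Fraction of consumed A going to B: r_B/(r_B+r_C) = 0.8092.
C_B = 0.8092·C_{A0}·X = 0.8092×0.744×0.361 = 0.217 mol·L⁻¹.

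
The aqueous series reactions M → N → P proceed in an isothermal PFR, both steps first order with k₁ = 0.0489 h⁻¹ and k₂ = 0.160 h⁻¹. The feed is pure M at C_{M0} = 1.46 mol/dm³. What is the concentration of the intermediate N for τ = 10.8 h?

The intermediate concentration in a first-order A→B→C sequence is C_N = k₁C_{M0}(e^(−k₁τ) − e^(−k₂τ))/(k₂−k₁).
e^(−k₁τ) = e^(−0.0489×10.8) = e^(−0.5281) = 0.5897; e^(−k₂τ) = e^(−1.728) = 0.1776.
C_N = 0.0489×1.46/(0.160−0.0489) × (0.5897−0.1776) = 0.6426×0.4121 = 0.2648 mol/dm³.

0.265 mol/dm³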